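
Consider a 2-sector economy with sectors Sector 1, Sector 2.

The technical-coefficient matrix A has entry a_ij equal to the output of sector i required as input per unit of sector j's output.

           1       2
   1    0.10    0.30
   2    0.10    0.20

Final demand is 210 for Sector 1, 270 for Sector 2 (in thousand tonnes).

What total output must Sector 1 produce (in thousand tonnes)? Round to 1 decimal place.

I − A =
  [   0.90    -0.30]
  [  -0.10     0.80]
det(I−A) = (0.90)(0.80) − (-0.30)(-0.10) = 0.6900
adj(I−A) = [[0.80, 0.30], [0.10, 0.90]]
(I − A)⁻¹ = adj(I−A) / det(I−A) ≈
  [   1.1594     0.4348]
  [   0.1449     1.3043]
x = (I − A)⁻¹ d = adj(I−A)·d / det(I−A), with det(I−A) = 0.6900:
  x_1 = (0.80·210 + 0.30·270) / 0.6900 = 249.00 / 0.6900 ≈ 360.9
  x_2 = (0.10·210 + 0.90·270) / 0.6900 = 264.00 / 0.6900 ≈ 382.6

x_1 = 360.9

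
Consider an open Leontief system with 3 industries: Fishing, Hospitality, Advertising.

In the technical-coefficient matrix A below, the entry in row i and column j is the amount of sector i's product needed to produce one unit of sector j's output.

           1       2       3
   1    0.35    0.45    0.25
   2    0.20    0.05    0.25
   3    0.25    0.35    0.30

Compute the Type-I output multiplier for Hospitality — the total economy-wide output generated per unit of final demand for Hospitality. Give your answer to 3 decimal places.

I − A =
  [   0.65    -0.45    -0.25]
  [  -0.20     0.95    -0.25]
  [  -0.25    -0.35     0.70]
Cofactors of I−A, C_ij = (−1)^(i+j)·(minor ij) (rows/columns in the sector order above):
  C_11 = (0.95)(0.70) − (-0.25)(-0.35) = 0.5775
  C_12 = −[(-0.20)(0.70) − (-0.25)(-0.25)] = 0.2025
  C_13 = (-0.20)(-0.35) − (0.95)(-0.25) = 0.3075
  C_21 = −[(-0.45)(0.70) − (-0.25)(-0.35)] = 0.4025
  C_22 = (0.65)(0.70) − (-0.25)(-0.25) = 0.3925
  C_23 = −[(0.65)(-0.35) − (-0.45)(-0.25)] = 0.3400
  C_31 = (-0.45)(-0.25) − (-0.25)(0.95) = 0.3500
  C_32 = −[(0.65)(-0.25) − (-0.25)(-0.20)] = 0.2125
  C_33 = (0.65)(0.95) − (-0.45)(-0.20) = 0.5275
det(I−A) = Σ_j (I−A)_1j·C_1j = (0.65)(0.5775) + (-0.45)(0.2025) + (-0.25)(0.3075) = 0.207375
adj(I−A) = Cᵀ =
  [ 0.5775   0.4025   0.3500]
  [ 0.2025   0.3925   0.2125]
  [ 0.3075   0.3400   0.5275]
(I − A)⁻¹ = adj(I−A) / det(I−A) ≈
  [   2.7848     1.9409     1.6878]
  [   0.9765     1.8927     1.0247]
  [   1.4828     1.6395     2.5437]
The output multiplier for sector j is the column-j sum of the Leontief inverse (I − A)⁻¹ = adj(I−A) / det(I−A).
Column 2 of adj(I−A): (0.4025, 0.3925, 0.3400); det(I−A) = 0.207375.
m_2 = (0.4025 + 0.3925 + 0.3400) / 0.207375 = 1.135 / 0.207375 ≈ 5.473.

m_2 = 5.473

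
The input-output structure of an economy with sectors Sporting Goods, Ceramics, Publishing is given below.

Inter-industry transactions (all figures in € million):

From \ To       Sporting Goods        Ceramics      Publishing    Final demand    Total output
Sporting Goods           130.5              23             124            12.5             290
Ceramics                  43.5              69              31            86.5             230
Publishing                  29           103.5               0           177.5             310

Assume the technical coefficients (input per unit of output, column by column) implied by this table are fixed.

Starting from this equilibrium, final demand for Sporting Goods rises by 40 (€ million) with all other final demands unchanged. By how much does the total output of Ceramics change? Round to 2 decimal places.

Technical coefficients a_ij = z_ij / X_j:
  a_11 = 130.5/290 = 0.45, a_21 = 43.5/290 = 0.15, a_31 = 29/290 = 0.10
  a_12 = 23/230 = 0.10, a_22 = 69/230 = 0.30, a_32 = 103.5/230 = 0.45
  a_13 = 124/310 = 0.40, a_23 = 31/310 = 0.10, a_33 = 0/310 = 0.00
I − A =
  [   0.55    -0.10    -0.40]
  [  -0.15     0.70    -0.10]
  [  -0.10    -0.45     1.00]
Cofactors of I−A, C_ij = (−1)^(i+j)·(minor ij) (rows/columns in the sector order above):
  C_11 = (0.70)(1.00) − (-0.10)(-0.45) = 0.6550
  C_12 = −[(-0.15)(1.00) − (-0.10)(-0.10)] = 0.1600
  C_13 = (-0.15)(-0.45) − (0.70)(-0.10) = 0.1375
  C_21 = −[(-0.10)(1.00) − (-0.40)(-0.45)] = 0.2800
  C_22 = (0.55)(1.00) − (-0.40)(-0.10) = 0.5100
  C_23 = −[(0.55)(-0.45) − (-0.10)(-0.10)] = 0.2575
  C_31 = (-0.10)(-0.10) − (-0.40)(0.70) = 0.2900
  C_32 = −[(0.55)(-0.10) − (-0.40)(-0.15)] = 0.1150
  C_33 = (0.55)(0.70) − (-0.10)(-0.15) = 0.3700
det(I−A) = Σ_j (I−A)_1j·C_1j = (0.55)(0.6550) + (-0.10)(0.1600) + (-0.40)(0.1375) = 0.28925
adj(I−A) = Cᵀ =
  [ 0.6550   0.2800   0.2900]
  [ 0.1600   0.5100   0.1150]
  [ 0.1375   0.2575   0.3700]
(I − A)⁻¹ = adj(I−A) / det(I−A) ≈
  [   2.2645     0.9680     1.0026]
  [   0.5532     1.7632     0.3976]
  [   0.4754     0.8902     1.2792]
Δx = (I − A)⁻¹ Δd with Δd having +40 in the Sporting Goods component and 0 elsewhere.
So Δx_2 = L_21 · (+40), where L_21 = adj(I−A)_21 / det(I−A) = 0.1600 / 0.28925.
Δx_2 = 0.1600 × (+40) / 0.28925 = 6.40 / 0.28925 ≈ 22.13.

Δx_2 = 22.13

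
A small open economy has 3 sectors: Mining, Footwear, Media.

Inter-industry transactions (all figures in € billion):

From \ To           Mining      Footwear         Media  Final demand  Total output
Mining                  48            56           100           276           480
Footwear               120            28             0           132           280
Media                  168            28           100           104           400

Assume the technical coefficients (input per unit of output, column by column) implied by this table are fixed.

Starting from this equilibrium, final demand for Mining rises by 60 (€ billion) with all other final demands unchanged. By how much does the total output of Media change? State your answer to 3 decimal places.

Technical coefficients a_ij = z_ij / X_j:
  a_11 = 48/480 = 0.10, a_21 = 120/480 = 0.25, a_31 = 168/480 = 0.35
  a_12 = 56/280 = 0.20, a_22 = 28/280 = 0.10, a_32 = 28/280 = 0.10
  a_13 = 100/400 = 0.25, a_23 = 0/400 = 0.00, a_33 = 100/400 = 0.25
I − A =
  [   0.90    -0.20    -0.25]
  [  -0.25     0.90     0.00]
  [  -0.35    -0.10     0.75]
Cofactors of I−A, C_ij = (−1)^(i+j)·(minor ij) (rows/columns in the sector order above):
  C_11 = (0.90)(0.75) − (0.00)(-0.10) = 0.6750
  C_12 = −[(-0.25)(0.75) − (0.00)(-0.35)] = 0.1875
  C_13 = (-0.25)(-0.10) − (0.90)(-0.35) = 0.3400
  C_21 = −[(-0.20)(0.75) − (-0.25)(-0.10)] = 0.1750
  C_22 = (0.90)(0.75) − (-0.25)(-0.35) = 0.5875
  C_23 = −[(0.90)(-0.10) − (-0.20)(-0.35)] = 0.1600
  C_31 = (-0.20)(0.00) − (-0.25)(0.90) = 0.2250
  C_32 = −[(0.90)(0.00) − (-0.25)(-0.25)] = 0.0625
  C_33 = (0.90)(0.90) − (-0.20)(-0.25) = 0.7600
det(I−A) = Σ_j (I−A)_1j·C_1j = (0.90)(0.6750) + (-0.20)(0.1875) + (-0.25)(0.3400) = 0.4850
adj(I−A) = Cᵀ =
  [ 0.6750   0.1750   0.2250]
  [ 0.1875   0.5875   0.0625]
  [ 0.3400   0.1600   0.7600]
(I − A)⁻¹ = adj(I−A) / det(I−A) ≈
  [   1.3918     0.3608     0.4639]
  [   0.3866     1.2113     0.1289]
  [   0.7010     0.3299     1.5670]
Δx = (I − A)⁻¹ Δd with Δd having +60 in the Mining component and 0 elsewhere.
So Δx_3 = L_31 · (+60), where L_31 = adj(I−A)_31 / det(I−A) = 0.3400 / 0.4850.
Δx_3 = 0.3400 × (+60) / 0.4850 = 20.40 / 0.4850 ≈ 42.062.

Δx_3 = 42.062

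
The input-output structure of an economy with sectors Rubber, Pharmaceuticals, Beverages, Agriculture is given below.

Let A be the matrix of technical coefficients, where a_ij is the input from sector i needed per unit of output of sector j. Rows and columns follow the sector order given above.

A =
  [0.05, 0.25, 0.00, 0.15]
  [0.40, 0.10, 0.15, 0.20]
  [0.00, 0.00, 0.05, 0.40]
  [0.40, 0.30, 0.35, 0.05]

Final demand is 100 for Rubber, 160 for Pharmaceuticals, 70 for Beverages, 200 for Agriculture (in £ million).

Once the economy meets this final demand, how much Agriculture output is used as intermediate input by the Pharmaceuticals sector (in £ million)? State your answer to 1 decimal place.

z_AP = 161.4

I − A =
  [   0.95    -0.25     0.00    -0.15]
  [  -0.40     0.90    -0.15    -0.20]
  [   0.00     0.00     0.95    -0.40]
  [  -0.40    -0.30    -0.35     0.95]
Compute the cofactors C_ij = (−1)^(i+j)·(3×3 minor ij) of I−A; the adjugate is their transpose:
adj(I−A) = Cᵀ =
  [ 0.611250   0.233375   0.107125   0.190750]
  [ 0.405000   0.667375   0.213875   0.294500]
  [ 0.192000   0.154000   0.568250   0.302000]
  [ 0.456000   0.365750   0.322000   0.717250]
det(I−A) = Σ_j (I−A)_1j·C_1j = (0.95)(0.611250) + (-0.25)(0.405000) + (0.00)(0.192000) + (-0.15)(0.456000) = 0.4110375
(I − A)⁻¹ = adj(I−A) / det(I−A) ≈
  [   1.4871     0.5678     0.2606     0.4641]
  [   0.9853     1.6236     0.5203     0.7165]
  [   0.4671     0.3747     1.3825     0.7347]
  [   1.1094     0.8898     0.7834     1.7450]
First solve x = (I − A)⁻¹ d = adj(I−A)·d / det(I−A); in particular x_P = (0.405000·100 + 0.667375·160 + 0.213875·70 + 0.294500·200) / 0.4110375 = 221.15125 / 0.4110375 ≈ 538.032.
Intermediate flow from A to P: z_AP = a_AP · x_P = 0.30 × 221.15125 / 0.4110375 = 66.345375 / 0.4110375 ≈ 161.4.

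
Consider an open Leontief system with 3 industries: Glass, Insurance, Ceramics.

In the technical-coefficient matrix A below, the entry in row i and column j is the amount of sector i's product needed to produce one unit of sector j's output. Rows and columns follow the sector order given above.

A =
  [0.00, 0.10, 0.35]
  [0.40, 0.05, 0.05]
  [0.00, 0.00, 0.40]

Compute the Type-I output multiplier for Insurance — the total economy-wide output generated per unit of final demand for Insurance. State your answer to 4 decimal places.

m_I = 1.2088

I − A =
  [   1.00    -0.10    -0.35]
  [  -0.40     0.95    -0.05]
  [   0.00     0.00     0.60]
Cofactors of I−A, C_ij = (−1)^(i+j)·(minor ij) (rows/columns in the sector order above):
  C_11 = (0.95)(0.60) − (-0.05)(0.00) = 0.5700
  C_12 = −[(-0.40)(0.60) − (-0.05)(0.00)] = 0.2400
  C_13 = (-0.40)(0.00) − (0.95)(0.00) = 0.0000
  C_21 = −[(-0.10)(0.60) − (-0.35)(0.00)] = 0.0600
  C_22 = (1.00)(0.60) − (-0.35)(0.00) = 0.6000
  C_23 = −[(1.00)(0.00) − (-0.10)(0.00)] = 0.0000
  C_31 = (-0.10)(-0.05) − (-0.35)(0.95) = 0.3375
  C_32 = −[(1.00)(-0.05) − (-0.35)(-0.40)] = 0.1900
  C_33 = (1.00)(0.95) − (-0.10)(-0.40) = 0.9100
det(I−A) = Σ_j (I−A)_1j·C_1j = (1.00)(0.5700) + (-0.10)(0.2400) + (-0.35)(0.0000) = 0.5460
adj(I−A) = Cᵀ =
  [ 0.5700   0.0600   0.3375]
  [ 0.2400   0.6000   0.1900]
  [ 0.0000   0.0000   0.9100]
(I − A)⁻¹ = adj(I−A) / det(I−A) ≈
  [   1.04396     0.10989     0.61813]
  [   0.43956     1.09890     0.34799]
  [   0.00000     0.00000     1.66667]
The output multiplier for sector j is the column-j sum of the Leontief inverse (I − A)⁻¹ = adj(I−A) / det(I−A).
Column I of adj(I−A): (0.0600, 0.6000, 0.0000); det(I−A) = 0.5460.
m_I = (0.0600 + 0.6000 + 0.0000) / 0.5460 = 0.66 / 0.5460 ≈ 1.2088.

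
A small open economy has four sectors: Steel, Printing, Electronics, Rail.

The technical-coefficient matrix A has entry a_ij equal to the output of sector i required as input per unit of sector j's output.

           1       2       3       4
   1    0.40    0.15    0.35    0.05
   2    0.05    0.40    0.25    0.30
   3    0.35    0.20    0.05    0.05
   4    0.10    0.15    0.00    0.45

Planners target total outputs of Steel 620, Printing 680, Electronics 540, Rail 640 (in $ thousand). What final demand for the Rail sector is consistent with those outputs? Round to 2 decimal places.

d_4 = 188.00

I − A =
  [   0.60    -0.15    -0.35    -0.05]
  [  -0.05     0.60    -0.25    -0.30]
  [  -0.35    -0.20     0.95    -0.05]
  [  -0.10    -0.15     0.00     0.55]
d = (I − A) x:
  d_1 = (+0.60)·620 + (-0.15)·680 + (-0.35)·540 + (-0.05)·640 = 49.00
  d_2 = (-0.05)·620 + (+0.60)·680 + (-0.25)·540 + (-0.30)·640 = 50.00
  d_3 = (-0.35)·620 + (-0.20)·680 + (+0.95)·540 + (-0.05)·640 = 128.00
  d_4 = (-0.10)·620 + (-0.15)·680 + (+0.00)·540 + (+0.55)·640 = 188.00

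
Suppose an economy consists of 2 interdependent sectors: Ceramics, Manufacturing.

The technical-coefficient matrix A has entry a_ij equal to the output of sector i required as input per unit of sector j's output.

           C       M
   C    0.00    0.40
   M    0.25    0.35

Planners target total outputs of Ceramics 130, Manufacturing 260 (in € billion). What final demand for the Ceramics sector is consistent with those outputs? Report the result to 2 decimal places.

d_C = 26.00

I − A =
  [   1.00    -0.40]
  [  -0.25     0.65]
d = (I − A) x:
  d_C = (+1.00)·130 + (-0.40)·260 = 26.00
  d_M = (-0.25)·130 + (+0.65)·260 = 136.50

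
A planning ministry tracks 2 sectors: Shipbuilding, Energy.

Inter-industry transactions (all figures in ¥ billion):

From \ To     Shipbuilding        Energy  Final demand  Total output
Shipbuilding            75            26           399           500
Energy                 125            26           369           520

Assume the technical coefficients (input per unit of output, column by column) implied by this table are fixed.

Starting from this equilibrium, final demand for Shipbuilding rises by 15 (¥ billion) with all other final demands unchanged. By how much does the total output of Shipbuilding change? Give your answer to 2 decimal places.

Technical coefficients a_ij = z_ij / X_j:
  a_SS = 75/500 = 0.15, a_ES = 125/500 = 0.25
  a_SE = 26/520 = 0.05, a_EE = 26/520 = 0.05
I − A =
  [   0.85    -0.05]
  [  -0.25     0.95]
det(I−A) = (0.85)(0.95) − (-0.05)(-0.25) = 0.7950
adj(I−A) = [[0.95, 0.05], [0.25, 0.85]]
(I − A)⁻¹ = adj(I−A) / det(I−A) ≈
  [   1.1950     0.0629]
  [   0.3145     1.0692]
Δx = (I − A)⁻¹ Δd with Δd having +15 in the Shipbuilding component and 0 elsewhere.
So Δx_S = L_SS · (+15), where L_SS = adj(I−A)_SS / det(I−A) = 0.95 / 0.7950.
Δx_S = 0.95 × (+15) / 0.7950 = 14.25 / 0.7950 ≈ 17.92.

Δx_S = 17.92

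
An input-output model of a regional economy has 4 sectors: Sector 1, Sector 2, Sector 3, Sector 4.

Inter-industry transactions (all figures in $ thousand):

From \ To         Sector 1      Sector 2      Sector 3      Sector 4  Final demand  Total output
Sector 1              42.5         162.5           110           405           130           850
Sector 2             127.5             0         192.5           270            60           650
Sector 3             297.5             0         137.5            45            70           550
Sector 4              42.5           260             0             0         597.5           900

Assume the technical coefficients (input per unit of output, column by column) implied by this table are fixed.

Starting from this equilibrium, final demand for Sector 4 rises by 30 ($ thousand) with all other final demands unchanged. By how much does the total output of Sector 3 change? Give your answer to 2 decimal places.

Technical coefficients a_ij = z_ij / X_j:
  a_11 = 42.5/850 = 0.05, a_21 = 127.5/850 = 0.15, a_31 = 297.5/850 = 0.35, a_41 = 42.5/850 = 0.05
  a_12 = 162.5/650 = 0.25, a_22 = 0/650 = 0.00, a_32 = 0/650 = 0.00, a_42 = 260/650 = 0.40
  a_13 = 110/550 = 0.20, a_23 = 192.5/550 = 0.35, a_33 = 137.5/550 = 0.25, a_43 = 0/550 = 0.00
  a_14 = 405/900 = 0.45, a_24 = 270/900 = 0.30, a_34 = 45/900 = 0.05, a_44 = 0/900 = 0.00
I − A =
  [   0.95    -0.25    -0.20    -0.45]
  [  -0.15     1.00    -0.35    -0.30]
  [  -0.35     0.00     0.75    -0.05]
  [  -0.05    -0.40     0.00     1.00]
Compute the cofactors C_ij = (−1)^(i+j)·(3×3 minor ij) of I−A; the adjugate is their transpose:
adj(I−A) = Cᵀ =
  [ 0.653000   0.326500   0.326500   0.408125]
  [ 0.247125   0.625125   0.357625   0.316625]
  [ 0.313500   0.170125   0.745250   0.229375]
  [ 0.131500   0.266375   0.159375   0.583750]
det(I−A) = Σ_j (I−A)_1j·C_1j = (0.95)(0.653000) + (-0.25)(0.247125) + (-0.20)(0.313500) + (-0.45)(0.131500) = 0.43669375
(I − A)⁻¹ = adj(I−A) / det(I−A) ≈
  [   1.4953     0.7477     0.7477     0.9346]
  [   0.5659     1.4315     0.8189     0.7251]
  [   0.7179     0.3896     1.7066     0.5253]
  [   0.3011     0.6100     0.3650     1.3367]
Δx = (I − A)⁻¹ Δd with Δd having +30 in the Sector 4 component and 0 elsewhere.
So Δx_3 = L_34 · (+30), where L_34 = adj(I−A)_34 / det(I−A) = 0.229375 / 0.43669375.
Δx_3 = 0.229375 × (+30) / 0.43669375 = 6.88125 / 0.43669375 ≈ 15.76.

Δx_3 = 15.76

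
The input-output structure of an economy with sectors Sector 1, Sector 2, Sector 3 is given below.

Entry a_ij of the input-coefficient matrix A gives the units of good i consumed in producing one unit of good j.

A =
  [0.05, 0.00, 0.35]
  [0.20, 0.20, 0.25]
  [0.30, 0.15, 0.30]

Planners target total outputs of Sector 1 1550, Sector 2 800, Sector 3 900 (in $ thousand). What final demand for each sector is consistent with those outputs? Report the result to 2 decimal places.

d_1 = 1157.50, d_2 = 105.00, d_3 = 45.00

I − A =
  [   0.95     0.00    -0.35]
  [  -0.20     0.80    -0.25]
  [  -0.30    -0.15     0.70]
d = (I − A) x:
  d_1 = (+0.95)·1550 + (+0.00)·800 + (-0.35)·900 = 1157.50
  d_2 = (-0.20)·1550 + (+0.80)·800 + (-0.25)·900 = 105.00
  d_3 = (-0.30)·1550 + (-0.15)·800 + (+0.70)·900 = 45.00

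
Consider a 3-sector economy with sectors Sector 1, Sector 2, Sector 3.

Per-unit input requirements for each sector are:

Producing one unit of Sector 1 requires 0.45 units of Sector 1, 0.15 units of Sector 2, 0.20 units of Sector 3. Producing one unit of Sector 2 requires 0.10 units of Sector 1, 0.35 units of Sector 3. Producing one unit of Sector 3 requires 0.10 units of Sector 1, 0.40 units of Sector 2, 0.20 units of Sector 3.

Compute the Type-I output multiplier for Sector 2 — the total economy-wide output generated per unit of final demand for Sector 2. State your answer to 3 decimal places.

I − A =
  [   0.55    -0.10    -0.10]
  [  -0.15     1.00    -0.40]
  [  -0.20    -0.35     0.80]
Cofactors of I−A, C_ij = (−1)^(i+j)·(minor ij) (rows/columns in the sector order above):
  C_11 = (1.00)(0.80) − (-0.40)(-0.35) = 0.6600
  C_12 = −[(-0.15)(0.80) − (-0.40)(-0.20)] = 0.2000
  C_13 = (-0.15)(-0.35) − (1.00)(-0.20) = 0.2525
  C_21 = −[(-0.10)(0.80) − (-0.10)(-0.35)] = 0.1150
  C_22 = (0.55)(0.80) − (-0.10)(-0.20) = 0.4200
  C_23 = −[(0.55)(-0.35) − (-0.10)(-0.20)] = 0.2125
  C_31 = (-0.10)(-0.40) − (-0.10)(1.00) = 0.1400
  C_32 = −[(0.55)(-0.40) − (-0.10)(-0.15)] = 0.2350
  C_33 = (0.55)(1.00) − (-0.10)(-0.15) = 0.5350
det(I−A) = Σ_j (I−A)_1j·C_1j = (0.55)(0.6600) + (-0.10)(0.2000) + (-0.10)(0.2525) = 0.31775
adj(I−A) = Cᵀ =
  [ 0.6600   0.1150   0.1400]
  [ 0.2000   0.4200   0.2350]
  [ 0.2525   0.2125   0.5350]
(I − A)⁻¹ = adj(I−A) / det(I−A) ≈
  [   2.0771     0.3619     0.4406]
  [   0.6294     1.3218     0.7396]
  [   0.7946     0.6688     1.6837]
The output multiplier for sector j is the column-j sum of the Leontief inverse (I − A)⁻¹ = adj(I−A) / det(I−A).
Column 2 of adj(I−A): (0.1150, 0.4200, 0.2125); det(I−A) = 0.31775.
m_2 = (0.1150 + 0.4200 + 0.2125) / 0.31775 = 0.7475 / 0.31775 ≈ 2.352.

m_2 = 2.352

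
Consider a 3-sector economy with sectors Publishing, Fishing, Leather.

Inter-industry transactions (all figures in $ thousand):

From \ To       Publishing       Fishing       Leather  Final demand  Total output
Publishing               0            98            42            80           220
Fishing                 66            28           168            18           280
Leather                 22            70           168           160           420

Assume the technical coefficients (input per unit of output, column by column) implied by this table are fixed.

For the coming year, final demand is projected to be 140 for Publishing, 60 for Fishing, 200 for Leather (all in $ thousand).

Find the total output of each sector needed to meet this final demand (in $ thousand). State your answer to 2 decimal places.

Technical coefficients a_ij = z_ij / X_j:
  a_PP = 0/220 = 0.00, a_FP = 66/220 = 0.30, a_LP = 22/220 = 0.10
  a_PF = 98/280 = 0.35, a_FF = 28/280 = 0.10, a_LF = 70/280 = 0.25
  a_PL = 42/420 = 0.10, a_FL = 168/420 = 0.40, a_LL = 168/420 = 0.40
I − A =
  [   1.00    -0.35    -0.10]
  [  -0.30     0.90    -0.40]
  [  -0.10    -0.25     0.60]
Cofactors of I−A, C_ij = (−1)^(i+j)·(minor ij) (rows/columns in the sector order above):
  C_11 = (0.90)(0.60) − (-0.40)(-0.25) = 0.4400
  C_12 = −[(-0.30)(0.60) − (-0.40)(-0.10)] = 0.2200
  C_13 = (-0.30)(-0.25) − (0.90)(-0.10) = 0.1650
  C_21 = −[(-0.35)(0.60) − (-0.10)(-0.25)] = 0.2350
  C_22 = (1.00)(0.60) − (-0.10)(-0.10) = 0.5900
  C_23 = −[(1.00)(-0.25) − (-0.35)(-0.10)] = 0.2850
  C_31 = (-0.35)(-0.40) − (-0.10)(0.90) = 0.2300
  C_32 = −[(1.00)(-0.40) − (-0.10)(-0.30)] = 0.4300
  C_33 = (1.00)(0.90) − (-0.35)(-0.30) = 0.7950
det(I−A) = Σ_j (I−A)_1j·C_1j = (1.00)(0.4400) + (-0.35)(0.2200) + (-0.10)(0.1650) = 0.3465
adj(I−A) = Cᵀ =
  [ 0.4400   0.2350   0.2300]
  [ 0.2200   0.5900   0.4300]
  [ 0.1650   0.2850   0.7950]
(I − A)⁻¹ = adj(I−A) / det(I−A) ≈
  [   1.2698     0.6782     0.6638]
  [   0.6349     1.7027     1.2410]
  [   0.4762     0.8225     2.2944]
x = (I − A)⁻¹ d = adj(I−A)·d / det(I−A), with det(I−A) = 0.3465:
  x_P = (0.4400·140 + 0.2350·60 + 0.2300·200) / 0.3465 = 121.70 / 0.3465 ≈ 351.23
  x_F = (0.2200·140 + 0.5900·60 + 0.4300·200) / 0.3465 = 152.20 / 0.3465 ≈ 439.25
  x_L = (0.1650·140 + 0.2850·60 + 0.7950·200) / 0.3465 = 199.20 / 0.3465 ≈ 574.89

x_P = 351.23, x_F = 439.25, x_L = 574.89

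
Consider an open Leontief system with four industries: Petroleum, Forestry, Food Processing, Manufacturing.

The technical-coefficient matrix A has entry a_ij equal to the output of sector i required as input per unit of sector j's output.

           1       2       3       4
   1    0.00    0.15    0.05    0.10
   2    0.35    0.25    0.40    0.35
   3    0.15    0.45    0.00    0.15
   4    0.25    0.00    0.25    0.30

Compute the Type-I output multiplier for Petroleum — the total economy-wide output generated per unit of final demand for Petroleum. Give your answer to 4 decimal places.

I − A =
  [   1.00    -0.15    -0.05    -0.10]
  [  -0.35     0.75    -0.40    -0.35]
  [  -0.15    -0.45     1.00    -0.15]
  [  -0.25     0.00    -0.25     0.70]
Compute the cofactors C_ij = (−1)^(i+j)·(3×3 minor ij) of I−A; the adjugate is their transpose:
adj(I−A) = Cᵀ =
  [ 0.331500   0.126375   0.100125   0.132000]
  [ 0.389500   0.626625   0.382875   0.451000]
  [ 0.256500   0.325125   0.456375   0.297000]
  [ 0.210000   0.161250   0.198750   0.495000]
det(I−A) = Σ_j (I−A)_1j·C_1j = (1.00)(0.331500) + (-0.15)(0.389500) + (-0.05)(0.256500) + (-0.10)(0.210000) = 0.23925
(I − A)⁻¹ = adj(I−A) / det(I−A) ≈
  [   1.38558     0.52821     0.41850     0.55172]
  [   1.62800     2.61912     1.60031     1.88506]
  [   1.07210     1.35893     1.90752     1.24138]
  [   0.87774     0.67398     0.83072     2.06897]
The output multiplier for sector j is the column-j sum of the Leontief inverse (I − A)⁻¹ = adj(I−A) / det(I−A).
Column 1 of adj(I−A): (0.331500, 0.389500, 0.256500, 0.210000); det(I−A) = 0.23925.
m_1 = (0.331500 + 0.389500 + 0.256500 + 0.210000) / 0.23925 = 1.1875 / 0.23925 ≈ 4.9634.

m_1 = 4.9634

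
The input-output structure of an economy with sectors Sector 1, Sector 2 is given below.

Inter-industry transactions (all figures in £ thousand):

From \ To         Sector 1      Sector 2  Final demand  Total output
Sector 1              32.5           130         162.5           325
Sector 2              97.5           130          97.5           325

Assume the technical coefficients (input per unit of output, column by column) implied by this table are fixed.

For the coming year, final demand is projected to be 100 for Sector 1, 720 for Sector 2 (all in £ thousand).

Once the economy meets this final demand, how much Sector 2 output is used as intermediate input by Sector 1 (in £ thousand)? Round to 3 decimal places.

Technical coefficients a_ij = z_ij / X_j:
  a_11 = 32.5/325 = 0.10, a_21 = 97.5/325 = 0.30
  a_12 = 130/325 = 0.40, a_22 = 130/325 = 0.40
I − A =
  [   0.90    -0.40]
  [  -0.30     0.60]
det(I−A) = (0.90)(0.60) − (-0.40)(-0.30) = 0.4200
adj(I−A) = [[0.60, 0.40], [0.30, 0.90]]
(I − A)⁻¹ = adj(I−A) / det(I−A) ≈
  [   1.4286     0.9524]
  [   0.7143     2.1429]
First solve x = (I − A)⁻¹ d = adj(I−A)·d / det(I−A); in particular x_1 = (0.60·100 + 0.40·720) / 0.4200 = 348.00 / 0.4200 ≈ 828.57143.
Intermediate flow from 2 to 1: z_21 = a_21 · x_1 = 0.30 × 348.00 / 0.4200 = 104.40 / 0.4200 ≈ 248.571.

z_21 = 248.571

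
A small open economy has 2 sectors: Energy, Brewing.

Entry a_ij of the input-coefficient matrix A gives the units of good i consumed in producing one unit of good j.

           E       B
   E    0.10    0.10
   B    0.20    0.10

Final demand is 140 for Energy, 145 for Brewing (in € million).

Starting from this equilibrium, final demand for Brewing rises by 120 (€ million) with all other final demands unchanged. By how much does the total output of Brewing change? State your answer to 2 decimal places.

I − A =
  [   0.90    -0.10]
  [  -0.20     0.90]
det(I−A) = (0.90)(0.90) − (-0.10)(-0.20) = 0.7900
adj(I−A) = [[0.90, 0.10], [0.20, 0.90]]
(I − A)⁻¹ = adj(I−A) / det(I−A) ≈
  [   1.1392     0.1266]
  [   0.2532     1.1392]
Δx = (I − A)⁻¹ Δd with Δd having +120 in the Brewing component and 0 elsewhere.
So Δx_B = L_BB · (+120), where L_BB = adj(I−A)_BB / det(I−A) = 0.90 / 0.7900.
Δx_B = 0.90 × (+120) / 0.7900 = 108.00 / 0.7900 ≈ 136.71.

Δx_B = 136.71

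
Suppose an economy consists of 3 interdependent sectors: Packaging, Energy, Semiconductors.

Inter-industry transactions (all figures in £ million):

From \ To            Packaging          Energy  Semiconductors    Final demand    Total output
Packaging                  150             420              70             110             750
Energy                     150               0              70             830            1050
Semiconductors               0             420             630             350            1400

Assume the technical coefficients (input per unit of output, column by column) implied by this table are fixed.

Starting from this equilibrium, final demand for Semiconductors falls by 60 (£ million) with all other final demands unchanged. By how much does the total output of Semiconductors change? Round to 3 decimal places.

Δx_S = -114.894

Technical coefficients a_ij = z_ij / X_j:
  a_PP = 150/750 = 0.20, a_EP = 150/750 = 0.20, a_SP = 0/750 = 0.00
  a_PE = 420/1050 = 0.40, a_EE = 0/1050 = 0.00, a_SE = 420/1050 = 0.40
  a_PS = 70/1400 = 0.05, a_ES = 70/1400 = 0.05, a_SS = 630/1400 = 0.45
I − A =
  [   0.80    -0.40    -0.05]
  [  -0.20     1.00    -0.05]
  [   0.00    -0.40     0.55]
Cofactors of I−A, C_ij = (−1)^(i+j)·(minor ij) (rows/columns in the sector order above):
  C_11 = (1.00)(0.55) − (-0.05)(-0.40) = 0.5300
  C_12 = −[(-0.20)(0.55) − (-0.05)(0.00)] = 0.1100
  C_13 = (-0.20)(-0.40) − (1.00)(0.00) = 0.0800
  C_21 = −[(-0.40)(0.55) − (-0.05)(-0.40)] = 0.2400
  C_22 = (0.80)(0.55) − (-0.05)(0.00) = 0.4400
  C_23 = −[(0.80)(-0.40) − (-0.40)(0.00)] = 0.3200
  C_31 = (-0.40)(-0.05) − (-0.05)(1.00) = 0.0700
  C_32 = −[(0.80)(-0.05) − (-0.05)(-0.20)] = 0.0500
  C_33 = (0.80)(1.00) − (-0.40)(-0.20) = 0.7200
det(I−A) = Σ_j (I−A)_1j·C_1j = (0.80)(0.5300) + (-0.40)(0.1100) + (-0.05)(0.0800) = 0.3760
adj(I−A) = Cᵀ =
  [ 0.5300   0.2400   0.0700]
  [ 0.1100   0.4400   0.0500]
  [ 0.0800   0.3200   0.7200]
(I − A)⁻¹ = adj(I−A) / det(I−A) ≈
  [   1.4096     0.6383     0.1862]
  [   0.2926     1.1702     0.1330]
  [   0.2128     0.8511     1.9149]
Δx = (I − A)⁻¹ Δd with Δd having -60 in the Semiconductors component and 0 elsewhere.
So Δx_S = L_SS · (-60), where L_SS = adj(I−A)_SS / det(I−A) = 0.7200 / 0.3760.
Δx_S = 0.7200 × (-60) / 0.3760 = -43.20 / 0.3760 ≈ -114.894.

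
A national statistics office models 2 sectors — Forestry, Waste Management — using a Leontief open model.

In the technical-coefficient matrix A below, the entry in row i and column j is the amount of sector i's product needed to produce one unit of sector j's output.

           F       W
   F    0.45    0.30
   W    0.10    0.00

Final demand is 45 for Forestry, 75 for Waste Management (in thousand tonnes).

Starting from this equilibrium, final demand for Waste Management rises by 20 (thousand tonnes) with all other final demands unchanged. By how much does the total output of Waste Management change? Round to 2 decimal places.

I − A =
  [   0.55    -0.30]
  [  -0.10     1.00]
det(I−A) = (0.55)(1.00) − (-0.30)(-0.10) = 0.5200
adj(I−A) = [[1.00, 0.30], [0.10, 0.55]]
(I − A)⁻¹ = adj(I−A) / det(I−A) ≈
  [   1.9231     0.5769]
  [   0.1923     1.0577]
Δx = (I − A)⁻¹ Δd with Δd having +20 in the Waste Management component and 0 elsewhere.
So Δx_W = L_WW · (+20), where L_WW = adj(I−A)_WW / det(I−A) = 0.55 / 0.5200.
Δx_W = 0.55 × (+20) / 0.5200 = 11.00 / 0.5200 ≈ 21.15.

Δx_W = 21.15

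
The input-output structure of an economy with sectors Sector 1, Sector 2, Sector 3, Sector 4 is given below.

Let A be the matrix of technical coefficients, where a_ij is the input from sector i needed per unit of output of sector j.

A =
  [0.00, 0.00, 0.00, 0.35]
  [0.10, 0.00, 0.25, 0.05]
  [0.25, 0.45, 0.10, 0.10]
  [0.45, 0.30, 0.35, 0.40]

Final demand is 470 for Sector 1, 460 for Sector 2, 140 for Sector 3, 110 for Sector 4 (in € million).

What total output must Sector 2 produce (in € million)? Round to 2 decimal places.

I − A =
  [   1.00     0.00     0.00    -0.35]
  [  -0.10     1.00    -0.25    -0.05]
  [  -0.25    -0.45     0.90    -0.10]
  [  -0.45    -0.30    -0.35     0.60]
Compute the cofactors C_ij = (−1)^(i+j)·(3×3 minor ij) of I−A; the adjugate is their transpose:
adj(I−A) = Cᵀ =
  [ 0.408625   0.149625   0.148750   0.275625]
  [ 0.123875   0.332625   0.140375   0.123375]
  [ 0.231375   0.255375   0.417000   0.225750]
  [ 0.503375   0.427500   0.425000   0.787500]
det(I−A) = Σ_j (I−A)_1j·C_1j = (1.00)(0.408625) + (0.00)(0.123875) + (0.00)(0.231375) + (-0.35)(0.503375) = 0.23244375
(I − A)⁻¹ = adj(I−A) / det(I−A) ≈
  [   1.7580     0.6437     0.6399     1.1858]
  [   0.5329     1.4310     0.6039     0.5308]
  [   0.9954     1.0987     1.7940     0.9712]
  [   2.1656     1.8392     1.8284     3.3879]
x = (I − A)⁻¹ d = adj(I−A)·d / det(I−A), with det(I−A) = 0.23244375:
  x_1 = (0.408625·470 + 0.149625·460 + 0.148750·140 + 0.275625·110) / 0.23244375 = 312.025 / 0.23244375 ≈ 1342.37
  x_2 = (0.123875·470 + 0.332625·460 + 0.140375·140 + 0.123375·110) / 0.23244375 = 244.4525 / 0.23244375 ≈ 1051.66
  x_3 = (0.231375·470 + 0.255375·460 + 0.417000·140 + 0.225750·110) / 0.23244375 = 309.43125 / 0.23244375 ≈ 1331.21
  x_4 = (0.503375·470 + 0.427500·460 + 0.425000·140 + 0.787500·110) / 0.23244375 = 579.36125 / 0.23244375 ≈ 2492.48

x_2 = 1051.66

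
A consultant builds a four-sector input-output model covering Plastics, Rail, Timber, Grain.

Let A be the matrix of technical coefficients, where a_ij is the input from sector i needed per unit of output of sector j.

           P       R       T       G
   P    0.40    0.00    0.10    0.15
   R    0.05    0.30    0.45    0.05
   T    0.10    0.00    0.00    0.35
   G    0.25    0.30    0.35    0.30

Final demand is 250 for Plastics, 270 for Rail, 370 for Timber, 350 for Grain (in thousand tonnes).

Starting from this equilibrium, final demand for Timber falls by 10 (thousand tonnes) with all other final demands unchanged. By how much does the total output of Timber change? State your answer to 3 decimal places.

I − A =
  [   0.60     0.00    -0.10    -0.15]
  [  -0.05     0.70    -0.45    -0.05]
  [  -0.10     0.00     1.00    -0.35]
  [  -0.25    -0.30    -0.35     0.70]
Compute the cofactors C_ij = (−1)^(i+j)·(3×3 minor ij) of I−A; the adjugate is their transpose:
adj(I−A) = Cᵀ =
  [ 0.3420   0.0555   0.1045   0.1295]
  [ 0.1140   0.2880   0.1900   0.1400]
  [ 0.1140   0.0675   0.2565   0.1575]
  [ 0.2280   0.1770   0.2470   0.4130]
det(I−A) = Σ_j (I−A)_1j·C_1j = (0.60)(0.3420) + (0.00)(0.1140) + (-0.10)(0.1140) + (-0.15)(0.2280) = 0.1596
(I − A)⁻¹ = adj(I−A) / det(I−A) ≈
  [   2.1429     0.3477     0.6548     0.8114]
  [   0.7143     1.8045     1.1905     0.8772]
  [   0.7143     0.4229     1.6071     0.9868]
  [   1.4286     1.1090     1.5476     2.5877]
Δx = (I − A)⁻¹ Δd with Δd having -10 in the Timber component and 0 elsewhere.
So Δx_T = L_TT · (-10), where L_TT = adj(I−A)_TT / det(I−A) = 0.2565 / 0.1596.
Δx_T = 0.2565 × (-10) / 0.1596 = -2.565 / 0.1596 ≈ -16.071.

Δx_T = -16.071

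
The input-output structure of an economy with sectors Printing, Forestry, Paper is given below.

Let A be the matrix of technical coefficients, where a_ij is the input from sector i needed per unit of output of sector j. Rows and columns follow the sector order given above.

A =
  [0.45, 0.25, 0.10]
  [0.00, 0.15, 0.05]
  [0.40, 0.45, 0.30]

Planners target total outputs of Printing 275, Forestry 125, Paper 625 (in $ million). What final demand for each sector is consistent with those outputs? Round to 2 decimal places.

I − A =
  [   0.55    -0.25    -0.10]
  [   0.00     0.85    -0.05]
  [  -0.40    -0.45     0.70]
d = (I − A) x:
  d_1 = (+0.55)·275 + (-0.25)·125 + (-0.10)·625 = 57.50
  d_2 = (+0.00)·275 + (+0.85)·125 + (-0.05)·625 = 75.00
  d_3 = (-0.40)·275 + (-0.45)·125 + (+0.70)·625 = 271.25

d_1 = 57.50, d_2 = 75.00, d_3 = 271.25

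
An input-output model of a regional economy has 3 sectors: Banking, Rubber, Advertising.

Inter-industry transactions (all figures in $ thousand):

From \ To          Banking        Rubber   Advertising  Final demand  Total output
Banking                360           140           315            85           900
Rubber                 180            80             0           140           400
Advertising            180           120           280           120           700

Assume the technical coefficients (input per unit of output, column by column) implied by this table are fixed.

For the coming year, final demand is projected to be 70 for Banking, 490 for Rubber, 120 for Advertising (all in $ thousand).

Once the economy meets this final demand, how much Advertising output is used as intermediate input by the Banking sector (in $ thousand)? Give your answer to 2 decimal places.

z_AB = 334.49

Technical coefficients a_ij = z_ij / X_j:
  a_BB = 360/900 = 0.40, a_RB = 180/900 = 0.20, a_AB = 180/900 = 0.20
  a_BR = 140/400 = 0.35, a_RR = 80/400 = 0.20, a_AR = 120/400 = 0.30
  a_BA = 315/700 = 0.45, a_RA = 0/700 = 0.00, a_AA = 280/700 = 0.40
I − A =
  [   0.60    -0.35    -0.45]
  [  -0.20     0.80     0.00]
  [  -0.20    -0.30     0.60]
Cofactors of I−A, C_ij = (−1)^(i+j)·(minor ij) (rows/columns in the sector order above):
  C_11 = (0.80)(0.60) − (0.00)(-0.30) = 0.4800
  C_12 = −[(-0.20)(0.60) − (0.00)(-0.20)] = 0.1200
  C_13 = (-0.20)(-0.30) − (0.80)(-0.20) = 0.2200
  C_21 = −[(-0.35)(0.60) − (-0.45)(-0.30)] = 0.3450
  C_22 = (0.60)(0.60) − (-0.45)(-0.20) = 0.2700
  C_23 = −[(0.60)(-0.30) − (-0.35)(-0.20)] = 0.2500
  C_31 = (-0.35)(0.00) − (-0.45)(0.80) = 0.3600
  C_32 = −[(0.60)(0.00) − (-0.45)(-0.20)] = 0.0900
  C_33 = (0.60)(0.80) − (-0.35)(-0.20) = 0.4100
det(I−A) = Σ_j (I−A)_1j·C_1j = (0.60)(0.4800) + (-0.35)(0.1200) + (-0.45)(0.2200) = 0.1470
adj(I−A) = Cᵀ =
  [ 0.4800   0.3450   0.3600]
  [ 0.1200   0.2700   0.0900]
  [ 0.2200   0.2500   0.4100]
(I − A)⁻¹ = adj(I−A) / det(I−A) ≈
  [   3.2653     2.3469     2.4490]
  [   0.8163     1.8367     0.6122]
  [   1.4966     1.7007     2.7891]
First solve x = (I − A)⁻¹ d = adj(I−A)·d / det(I−A); in particular x_B = (0.4800·70 + 0.3450·490 + 0.3600·120) / 0.1470 = 245.85 / 0.1470 ≈ 1672.4490.
Intermediate flow from A to B: z_AB = a_AB · x_B = 0.20 × 245.85 / 0.1470 = 49.17 / 0.1470 ≈ 334.49.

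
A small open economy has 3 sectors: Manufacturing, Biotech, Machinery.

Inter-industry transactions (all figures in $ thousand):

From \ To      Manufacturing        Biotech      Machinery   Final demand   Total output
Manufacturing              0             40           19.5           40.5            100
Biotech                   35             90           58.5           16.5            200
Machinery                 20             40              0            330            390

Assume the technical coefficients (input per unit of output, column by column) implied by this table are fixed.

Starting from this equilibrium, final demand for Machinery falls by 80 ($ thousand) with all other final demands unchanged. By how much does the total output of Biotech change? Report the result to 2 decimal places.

Δx_2 = -30.80

Technical coefficients a_ij = z_ij / X_j:
  a_11 = 0/100 = 0.00, a_21 = 35/100 = 0.35, a_31 = 20/100 = 0.20
  a_12 = 40/200 = 0.20, a_22 = 90/200 = 0.45, a_32 = 40/200 = 0.20
  a_13 = 19.5/390 = 0.05, a_23 = 58.5/390 = 0.15, a_33 = 0/390 = 0.00
I − A =
  [   1.00    -0.20    -0.05]
  [  -0.35     0.55    -0.15]
  [  -0.20    -0.20     1.00]
Cofactors of I−A, C_ij = (−1)^(i+j)·(minor ij) (rows/columns in the sector order above):
  C_11 = (0.55)(1.00) − (-0.15)(-0.20) = 0.5200
  C_12 = −[(-0.35)(1.00) − (-0.15)(-0.20)] = 0.3800
  C_13 = (-0.35)(-0.20) − (0.55)(-0.20) = 0.1800
  C_21 = −[(-0.20)(1.00) − (-0.05)(-0.20)] = 0.2100
  C_22 = (1.00)(1.00) − (-0.05)(-0.20) = 0.9900
  C_23 = −[(1.00)(-0.20) − (-0.20)(-0.20)] = 0.2400
  C_31 = (-0.20)(-0.15) − (-0.05)(0.55) = 0.0575
  C_32 = −[(1.00)(-0.15) − (-0.05)(-0.35)] = 0.1675
  C_33 = (1.00)(0.55) − (-0.20)(-0.35) = 0.4800
det(I−A) = Σ_j (I−A)_1j·C_1j = (1.00)(0.5200) + (-0.20)(0.3800) + (-0.05)(0.1800) = 0.4350
adj(I−A) = Cᵀ =
  [ 0.5200   0.2100   0.0575]
  [ 0.3800   0.9900   0.1675]
  [ 0.1800   0.2400   0.4800]
(I − A)⁻¹ = adj(I−A) / det(I−A) ≈
  [   1.1954     0.4828     0.1322]
  [   0.8736     2.2759     0.3851]
  [   0.4138     0.5517     1.1034]
Δx = (I − A)⁻¹ Δd with Δd having -80 in the Machinery component and 0 elsewhere.
So Δx_2 = L_23 · (-80), where L_23 = adj(I−A)_23 / det(I−A) = 0.1675 / 0.4350.
Δx_2 = 0.1675 × (-80) / 0.4350 = -13.40 / 0.4350 ≈ -30.80.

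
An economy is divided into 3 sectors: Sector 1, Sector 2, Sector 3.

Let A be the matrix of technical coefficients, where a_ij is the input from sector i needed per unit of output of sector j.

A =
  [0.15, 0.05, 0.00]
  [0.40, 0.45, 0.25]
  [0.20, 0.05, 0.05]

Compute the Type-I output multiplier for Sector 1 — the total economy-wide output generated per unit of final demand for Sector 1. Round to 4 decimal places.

I − A =
  [   0.85    -0.05     0.00]
  [  -0.40     0.55    -0.25]
  [  -0.20    -0.05     0.95]
Cofactors of I−A, C_ij = (−1)^(i+j)·(minor ij) (rows/columns in the sector order above):
  C_11 = (0.55)(0.95) − (-0.25)(-0.05) = 0.5100
  C_12 = −[(-0.40)(0.95) − (-0.25)(-0.20)] = 0.4300
  C_13 = (-0.40)(-0.05) − (0.55)(-0.20) = 0.1300
  C_21 = −[(-0.05)(0.95) − (0.00)(-0.05)] = 0.0475
  C_22 = (0.85)(0.95) − (0.00)(-0.20) = 0.8075
  C_23 = −[(0.85)(-0.05) − (-0.05)(-0.20)] = 0.0525
  C_31 = (-0.05)(-0.25) − (0.00)(0.55) = 0.0125
  C_32 = −[(0.85)(-0.25) − (0.00)(-0.40)] = 0.2125
  C_33 = (0.85)(0.55) − (-0.05)(-0.40) = 0.4475
det(I−A) = Σ_j (I−A)_1j·C_1j = (0.85)(0.5100) + (-0.05)(0.4300) + (0.00)(0.1300) = 0.4120
adj(I−A) = Cᵀ =
  [ 0.5100   0.0475   0.0125]
  [ 0.4300   0.8075   0.2125]
  [ 0.1300   0.0525   0.4475]
(I − A)⁻¹ = adj(I−A) / det(I−A) ≈
  [   1.23786     0.11529     0.03034]
  [   1.04369     1.95995     0.51578]
  [   0.31553     0.12743     1.08617]
The output multiplier for sector j is the column-j sum of the Leontief inverse (I − A)⁻¹ = adj(I−A) / det(I−A).
Column 1 of adj(I−A): (0.5100, 0.4300, 0.1300); det(I−A) = 0.4120.
m_1 = (0.5100 + 0.4300 + 0.1300) / 0.4120 = 1.07 / 0.4120 ≈ 2.5971.

m_1 = 2.5971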